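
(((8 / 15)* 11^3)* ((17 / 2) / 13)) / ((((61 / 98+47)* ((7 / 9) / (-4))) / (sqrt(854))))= -15205344* sqrt(854) / 303355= -1464.79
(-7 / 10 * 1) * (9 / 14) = -9 / 20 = -0.45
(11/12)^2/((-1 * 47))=-121/6768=-0.02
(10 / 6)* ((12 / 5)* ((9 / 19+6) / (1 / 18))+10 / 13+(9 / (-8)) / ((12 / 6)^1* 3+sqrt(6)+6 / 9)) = 467.18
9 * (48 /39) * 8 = 1152 /13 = 88.62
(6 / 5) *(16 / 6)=16 / 5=3.20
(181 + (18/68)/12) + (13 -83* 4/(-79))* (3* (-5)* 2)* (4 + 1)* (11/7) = -291345293/75208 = -3873.86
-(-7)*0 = 0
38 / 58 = 19 / 29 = 0.66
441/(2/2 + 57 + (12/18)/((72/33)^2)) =381024/50233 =7.59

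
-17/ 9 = -1.89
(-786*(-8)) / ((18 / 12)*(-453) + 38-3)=-12576 / 1289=-9.76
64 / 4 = 16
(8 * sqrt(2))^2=128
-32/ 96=-1/ 3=-0.33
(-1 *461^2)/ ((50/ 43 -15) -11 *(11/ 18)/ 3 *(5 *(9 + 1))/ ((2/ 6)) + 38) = 82245627/ 120724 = 681.27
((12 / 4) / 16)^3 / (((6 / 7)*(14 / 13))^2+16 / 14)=31941 / 9666560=0.00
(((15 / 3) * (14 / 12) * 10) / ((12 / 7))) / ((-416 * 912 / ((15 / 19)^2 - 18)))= 853825 / 547842048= 0.00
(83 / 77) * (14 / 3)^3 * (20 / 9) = 650720 / 2673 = 243.44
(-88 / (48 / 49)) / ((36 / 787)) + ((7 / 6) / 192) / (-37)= -251122277 / 127872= -1963.86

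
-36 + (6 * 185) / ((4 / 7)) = 3813 / 2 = 1906.50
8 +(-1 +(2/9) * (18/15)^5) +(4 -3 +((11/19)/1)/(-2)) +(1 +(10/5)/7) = 7937773/831250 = 9.55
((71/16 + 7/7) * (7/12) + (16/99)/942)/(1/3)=9466199/994752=9.52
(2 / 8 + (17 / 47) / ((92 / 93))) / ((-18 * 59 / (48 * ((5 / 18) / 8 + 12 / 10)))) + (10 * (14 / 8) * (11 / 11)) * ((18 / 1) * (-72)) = -781115352059 / 34440660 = -22680.03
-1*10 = -10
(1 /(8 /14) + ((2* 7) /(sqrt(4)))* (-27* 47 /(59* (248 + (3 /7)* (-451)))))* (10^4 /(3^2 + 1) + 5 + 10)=-91903175 /90388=-1016.76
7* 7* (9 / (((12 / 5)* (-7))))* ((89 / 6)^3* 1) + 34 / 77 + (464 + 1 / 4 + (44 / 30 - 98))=-9458635891 / 110880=-85305.16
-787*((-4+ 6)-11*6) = 50368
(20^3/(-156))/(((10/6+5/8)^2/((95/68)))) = -364800/26741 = -13.64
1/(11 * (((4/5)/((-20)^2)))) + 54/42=3599/77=46.74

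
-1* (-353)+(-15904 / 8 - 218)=-1853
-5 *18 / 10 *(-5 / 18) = 5 / 2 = 2.50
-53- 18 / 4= -115 / 2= -57.50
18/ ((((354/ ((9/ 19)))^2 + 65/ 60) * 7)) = 648/ 140744065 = 0.00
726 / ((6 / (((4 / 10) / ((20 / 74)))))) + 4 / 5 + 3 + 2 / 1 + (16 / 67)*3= 310874 / 1675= 185.60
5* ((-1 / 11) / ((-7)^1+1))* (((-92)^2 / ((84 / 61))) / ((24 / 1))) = 161345 / 8316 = 19.40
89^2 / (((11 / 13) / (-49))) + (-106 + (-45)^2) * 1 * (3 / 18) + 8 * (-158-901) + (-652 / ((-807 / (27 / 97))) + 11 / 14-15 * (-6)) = -2813382330320 / 6027483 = -466759.07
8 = 8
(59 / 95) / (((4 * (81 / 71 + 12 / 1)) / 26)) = 54457 / 177270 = 0.31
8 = 8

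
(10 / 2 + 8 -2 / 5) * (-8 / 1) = -504 / 5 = -100.80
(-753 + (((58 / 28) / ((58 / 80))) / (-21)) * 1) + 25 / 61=-6749696 / 8967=-752.73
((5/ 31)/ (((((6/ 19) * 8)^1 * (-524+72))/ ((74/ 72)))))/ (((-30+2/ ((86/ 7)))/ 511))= 0.00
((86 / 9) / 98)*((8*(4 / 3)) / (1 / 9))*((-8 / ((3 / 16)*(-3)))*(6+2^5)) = 6692864 / 1323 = 5058.85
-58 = -58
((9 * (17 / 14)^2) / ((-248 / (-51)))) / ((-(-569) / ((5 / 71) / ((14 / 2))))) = 663255 / 13746002144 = 0.00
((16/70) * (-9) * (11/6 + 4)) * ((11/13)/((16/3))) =-99/52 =-1.90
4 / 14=2 / 7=0.29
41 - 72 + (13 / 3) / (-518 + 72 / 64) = -384659 / 12405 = -31.01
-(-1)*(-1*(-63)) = 63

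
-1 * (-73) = 73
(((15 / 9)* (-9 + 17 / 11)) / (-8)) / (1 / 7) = 1435 / 132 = 10.87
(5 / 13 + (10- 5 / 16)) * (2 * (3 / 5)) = 1257 / 104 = 12.09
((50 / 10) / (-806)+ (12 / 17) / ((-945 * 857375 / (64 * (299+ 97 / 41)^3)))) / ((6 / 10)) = -390814316094696001 / 153027031403405250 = -2.55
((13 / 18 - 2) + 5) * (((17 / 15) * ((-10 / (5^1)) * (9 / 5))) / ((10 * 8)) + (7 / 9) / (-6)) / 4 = -326759 / 1944000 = -0.17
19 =19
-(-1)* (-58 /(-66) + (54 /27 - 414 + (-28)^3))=-737983 /33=-22363.12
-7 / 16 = -0.44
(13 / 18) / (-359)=-13 / 6462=-0.00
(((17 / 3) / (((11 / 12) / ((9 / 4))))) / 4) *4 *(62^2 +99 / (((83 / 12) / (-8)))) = 47360844 / 913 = 51873.87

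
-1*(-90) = 90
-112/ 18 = -56/ 9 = -6.22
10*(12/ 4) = 30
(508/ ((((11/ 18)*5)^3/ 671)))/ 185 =180722016/ 2798125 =64.59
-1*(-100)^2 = -10000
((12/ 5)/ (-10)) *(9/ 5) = -0.43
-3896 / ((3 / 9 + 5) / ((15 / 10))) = -4383 / 4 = -1095.75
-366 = -366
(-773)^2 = 597529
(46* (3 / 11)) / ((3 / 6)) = 276 / 11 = 25.09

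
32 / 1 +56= 88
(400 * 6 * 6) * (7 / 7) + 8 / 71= 1022408 / 71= 14400.11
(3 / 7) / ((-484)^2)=3 / 1639792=0.00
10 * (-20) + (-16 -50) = -266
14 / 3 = 4.67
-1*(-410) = 410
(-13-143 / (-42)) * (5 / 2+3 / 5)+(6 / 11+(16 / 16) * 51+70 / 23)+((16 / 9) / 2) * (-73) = -12765607 / 318780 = -40.05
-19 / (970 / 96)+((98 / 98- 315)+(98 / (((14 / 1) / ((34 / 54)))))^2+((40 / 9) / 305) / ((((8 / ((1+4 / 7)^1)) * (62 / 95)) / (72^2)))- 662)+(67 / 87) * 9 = -928.79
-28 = -28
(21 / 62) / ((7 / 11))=33 / 62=0.53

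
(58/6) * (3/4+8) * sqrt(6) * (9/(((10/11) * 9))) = 2233 * sqrt(6)/24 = 227.90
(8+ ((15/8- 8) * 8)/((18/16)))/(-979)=320/8811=0.04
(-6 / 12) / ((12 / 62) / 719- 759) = 22289 / 33834690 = 0.00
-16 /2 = -8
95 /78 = 1.22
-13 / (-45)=13 / 45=0.29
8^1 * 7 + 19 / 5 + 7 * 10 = 649 / 5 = 129.80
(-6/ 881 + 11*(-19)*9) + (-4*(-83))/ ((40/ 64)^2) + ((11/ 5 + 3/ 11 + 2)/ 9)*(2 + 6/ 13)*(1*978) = 520657479/ 3149575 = 165.31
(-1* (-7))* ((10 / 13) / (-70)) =-1 / 13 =-0.08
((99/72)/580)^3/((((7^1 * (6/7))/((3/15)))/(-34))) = -22627/1498460160000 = -0.00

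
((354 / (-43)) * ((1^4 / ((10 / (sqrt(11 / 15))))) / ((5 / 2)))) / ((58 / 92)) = -5428 * sqrt(165) / 155875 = -0.45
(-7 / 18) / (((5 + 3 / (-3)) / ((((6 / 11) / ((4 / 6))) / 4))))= -7 / 352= -0.02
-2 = -2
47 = 47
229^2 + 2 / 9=471971 / 9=52441.22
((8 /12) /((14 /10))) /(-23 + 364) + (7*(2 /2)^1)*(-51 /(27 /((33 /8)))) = -1041501 /19096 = -54.54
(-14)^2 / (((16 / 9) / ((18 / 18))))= 441 / 4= 110.25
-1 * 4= -4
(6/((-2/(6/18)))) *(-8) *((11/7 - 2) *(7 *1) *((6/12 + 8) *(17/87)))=-1156/29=-39.86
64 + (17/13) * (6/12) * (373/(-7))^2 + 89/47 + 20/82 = 4720094389/2454998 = 1922.65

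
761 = 761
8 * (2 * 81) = 1296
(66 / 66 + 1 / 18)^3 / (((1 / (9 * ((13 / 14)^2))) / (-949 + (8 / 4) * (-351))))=-1913791321 / 127008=-15068.27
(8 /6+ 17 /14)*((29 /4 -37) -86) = -49541 /168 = -294.89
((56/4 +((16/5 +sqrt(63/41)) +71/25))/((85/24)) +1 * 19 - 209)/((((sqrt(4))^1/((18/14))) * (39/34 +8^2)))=-3525534/1938125 +648 * sqrt(287)/3178525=-1.82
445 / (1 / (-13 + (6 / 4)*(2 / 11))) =-62300 / 11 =-5663.64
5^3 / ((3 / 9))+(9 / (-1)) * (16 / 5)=1731 / 5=346.20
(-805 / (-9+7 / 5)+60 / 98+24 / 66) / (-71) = -1.51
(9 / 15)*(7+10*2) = 81 / 5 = 16.20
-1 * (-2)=2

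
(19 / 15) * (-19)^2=6859 / 15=457.27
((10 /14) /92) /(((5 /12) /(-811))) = -2433 /161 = -15.11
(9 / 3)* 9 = 27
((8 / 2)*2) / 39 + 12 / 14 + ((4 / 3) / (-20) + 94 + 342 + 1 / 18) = 437.05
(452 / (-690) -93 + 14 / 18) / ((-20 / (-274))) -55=-6869393 / 5175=-1327.42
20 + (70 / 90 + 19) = 39.78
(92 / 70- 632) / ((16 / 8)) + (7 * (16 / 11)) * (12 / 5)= -111999 / 385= -290.91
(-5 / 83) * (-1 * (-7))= -35 / 83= -0.42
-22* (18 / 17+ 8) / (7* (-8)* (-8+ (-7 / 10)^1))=-605 / 1479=-0.41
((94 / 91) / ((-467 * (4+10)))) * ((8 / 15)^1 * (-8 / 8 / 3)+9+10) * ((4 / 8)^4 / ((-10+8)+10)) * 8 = -0.00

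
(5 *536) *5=13400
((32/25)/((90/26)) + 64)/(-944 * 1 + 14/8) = -289664/4240125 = -0.07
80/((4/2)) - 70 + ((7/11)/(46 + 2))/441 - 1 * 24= -1796255/33264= -54.00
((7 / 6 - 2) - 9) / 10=-59 / 60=-0.98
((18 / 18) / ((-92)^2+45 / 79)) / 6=79 / 4012206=0.00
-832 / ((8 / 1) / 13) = -1352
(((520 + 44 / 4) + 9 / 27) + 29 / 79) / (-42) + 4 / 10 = -610157 / 49770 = -12.26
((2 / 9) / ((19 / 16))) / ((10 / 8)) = 128 / 855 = 0.15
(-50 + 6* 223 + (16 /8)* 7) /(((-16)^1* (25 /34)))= -11067 /100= -110.67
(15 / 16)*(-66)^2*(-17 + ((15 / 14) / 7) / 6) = -54346545 / 784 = -69319.57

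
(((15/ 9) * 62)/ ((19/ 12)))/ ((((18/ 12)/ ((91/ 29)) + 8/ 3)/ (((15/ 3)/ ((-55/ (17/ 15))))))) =-45136/ 21109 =-2.14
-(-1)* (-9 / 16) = -9 / 16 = -0.56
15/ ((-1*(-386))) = 15/ 386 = 0.04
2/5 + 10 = 52/5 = 10.40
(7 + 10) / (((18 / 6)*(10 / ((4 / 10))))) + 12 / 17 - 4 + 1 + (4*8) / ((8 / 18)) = 89164 / 1275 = 69.93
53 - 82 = -29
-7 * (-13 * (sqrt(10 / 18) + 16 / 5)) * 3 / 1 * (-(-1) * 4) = 364 * sqrt(5) + 17472 / 5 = 4308.33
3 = 3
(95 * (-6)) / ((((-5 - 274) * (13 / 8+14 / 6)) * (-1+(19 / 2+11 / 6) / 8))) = 1.24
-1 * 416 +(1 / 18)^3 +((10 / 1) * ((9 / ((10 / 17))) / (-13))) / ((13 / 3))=-412689647 / 985608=-418.72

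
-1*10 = -10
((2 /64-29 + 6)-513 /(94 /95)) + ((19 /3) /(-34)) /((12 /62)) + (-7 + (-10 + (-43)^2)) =296755055 /230112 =1289.61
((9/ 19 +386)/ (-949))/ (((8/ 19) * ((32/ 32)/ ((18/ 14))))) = -1.24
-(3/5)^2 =-9/25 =-0.36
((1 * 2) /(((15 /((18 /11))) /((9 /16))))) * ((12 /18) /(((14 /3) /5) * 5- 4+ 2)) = 27 /880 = 0.03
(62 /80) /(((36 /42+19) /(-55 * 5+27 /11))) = -325283 /30580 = -10.64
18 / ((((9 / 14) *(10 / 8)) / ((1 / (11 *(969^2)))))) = 112 / 51642855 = 0.00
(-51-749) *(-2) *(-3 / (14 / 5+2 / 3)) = -18000 / 13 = -1384.62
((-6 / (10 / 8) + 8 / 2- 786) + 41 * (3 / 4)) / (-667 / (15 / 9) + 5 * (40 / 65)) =1.90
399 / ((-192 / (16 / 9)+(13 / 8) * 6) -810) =-0.44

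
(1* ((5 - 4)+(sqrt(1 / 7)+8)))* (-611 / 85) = -67.41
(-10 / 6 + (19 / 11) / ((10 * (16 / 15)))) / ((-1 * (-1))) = -1.50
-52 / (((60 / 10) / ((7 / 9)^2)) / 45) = -6370 / 27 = -235.93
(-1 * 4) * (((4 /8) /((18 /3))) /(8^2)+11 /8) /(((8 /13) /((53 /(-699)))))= 728273 /1073664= 0.68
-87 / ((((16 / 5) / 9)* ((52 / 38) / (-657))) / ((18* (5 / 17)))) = 2199192525 / 3536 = 621943.59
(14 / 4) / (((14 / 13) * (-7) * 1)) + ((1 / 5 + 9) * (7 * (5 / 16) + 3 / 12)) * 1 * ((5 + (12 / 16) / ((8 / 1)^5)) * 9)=37018179133 / 36700160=1008.67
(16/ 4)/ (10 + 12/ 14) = 7/ 19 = 0.37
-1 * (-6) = 6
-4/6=-2/3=-0.67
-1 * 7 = -7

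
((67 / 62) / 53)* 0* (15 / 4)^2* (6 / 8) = 0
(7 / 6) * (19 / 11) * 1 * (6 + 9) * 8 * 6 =15960 / 11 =1450.91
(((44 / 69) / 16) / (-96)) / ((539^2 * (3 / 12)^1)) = -1 / 174946464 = -0.00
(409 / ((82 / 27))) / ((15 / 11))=40491 / 410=98.76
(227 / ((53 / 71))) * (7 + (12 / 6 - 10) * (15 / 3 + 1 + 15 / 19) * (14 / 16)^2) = -84727069 / 8056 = -10517.26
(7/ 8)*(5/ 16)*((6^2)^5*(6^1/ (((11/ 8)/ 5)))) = 3968092800/ 11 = 360735709.09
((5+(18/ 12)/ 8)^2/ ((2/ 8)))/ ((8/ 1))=6889/ 512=13.46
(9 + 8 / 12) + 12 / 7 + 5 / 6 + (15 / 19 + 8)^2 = 452177 / 5054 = 89.47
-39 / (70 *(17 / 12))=-0.39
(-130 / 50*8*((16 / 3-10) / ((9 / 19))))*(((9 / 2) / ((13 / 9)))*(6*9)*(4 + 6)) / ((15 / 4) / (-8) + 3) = 136192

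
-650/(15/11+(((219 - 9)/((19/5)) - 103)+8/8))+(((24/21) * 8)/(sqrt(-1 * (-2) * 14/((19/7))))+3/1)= 32 * sqrt(19)/49+164299/9483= 20.17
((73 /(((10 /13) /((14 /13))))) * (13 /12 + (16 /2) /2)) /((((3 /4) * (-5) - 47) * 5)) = -4453 /2175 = -2.05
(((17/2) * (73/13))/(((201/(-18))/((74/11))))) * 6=-1653012/9581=-172.53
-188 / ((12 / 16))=-752 / 3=-250.67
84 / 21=4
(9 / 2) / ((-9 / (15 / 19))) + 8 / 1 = 289 / 38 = 7.61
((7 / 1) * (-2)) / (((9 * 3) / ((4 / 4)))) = -14 / 27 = -0.52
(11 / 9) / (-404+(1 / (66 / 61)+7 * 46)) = -0.02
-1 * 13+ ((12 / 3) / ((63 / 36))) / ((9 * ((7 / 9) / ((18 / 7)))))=-4171 / 343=-12.16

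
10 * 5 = 50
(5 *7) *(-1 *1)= -35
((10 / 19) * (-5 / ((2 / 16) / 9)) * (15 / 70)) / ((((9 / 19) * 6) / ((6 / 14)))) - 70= -3730 / 49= -76.12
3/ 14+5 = 73/ 14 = 5.21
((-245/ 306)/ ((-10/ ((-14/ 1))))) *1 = -343/ 306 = -1.12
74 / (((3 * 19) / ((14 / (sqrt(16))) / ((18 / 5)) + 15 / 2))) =11.00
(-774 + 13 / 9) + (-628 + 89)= -11804 / 9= -1311.56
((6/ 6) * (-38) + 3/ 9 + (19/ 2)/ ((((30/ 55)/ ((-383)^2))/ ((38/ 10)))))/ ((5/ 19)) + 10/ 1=11067498421/ 300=36891661.40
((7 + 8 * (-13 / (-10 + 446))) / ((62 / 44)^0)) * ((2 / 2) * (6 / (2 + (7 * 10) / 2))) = 4422 / 4033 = 1.10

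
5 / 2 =2.50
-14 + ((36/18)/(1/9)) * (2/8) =-19/2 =-9.50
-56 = -56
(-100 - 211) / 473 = -311 / 473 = -0.66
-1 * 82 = -82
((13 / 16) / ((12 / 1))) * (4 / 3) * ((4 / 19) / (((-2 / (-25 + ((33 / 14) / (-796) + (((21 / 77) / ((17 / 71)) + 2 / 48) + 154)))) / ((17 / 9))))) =-5289980345 / 2263881312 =-2.34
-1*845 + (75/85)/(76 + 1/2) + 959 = 114.01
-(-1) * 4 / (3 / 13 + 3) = 26 / 21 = 1.24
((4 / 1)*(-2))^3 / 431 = -512 / 431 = -1.19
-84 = -84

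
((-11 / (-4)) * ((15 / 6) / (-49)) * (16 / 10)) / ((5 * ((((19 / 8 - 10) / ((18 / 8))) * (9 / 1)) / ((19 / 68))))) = 209 / 508130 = 0.00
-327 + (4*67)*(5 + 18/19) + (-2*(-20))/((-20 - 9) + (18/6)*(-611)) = 1179459/931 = 1266.87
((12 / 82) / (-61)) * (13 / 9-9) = 136 / 7503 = 0.02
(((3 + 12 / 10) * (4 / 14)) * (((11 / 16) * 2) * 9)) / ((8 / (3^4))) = 24057 / 160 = 150.36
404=404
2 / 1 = 2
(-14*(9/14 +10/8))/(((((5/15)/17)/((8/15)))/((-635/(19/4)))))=1830832/19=96359.58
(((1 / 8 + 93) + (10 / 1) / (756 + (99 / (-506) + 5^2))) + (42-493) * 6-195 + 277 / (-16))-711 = -2032140583 / 574672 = -3536.17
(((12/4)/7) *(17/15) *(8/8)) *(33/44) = 51/140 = 0.36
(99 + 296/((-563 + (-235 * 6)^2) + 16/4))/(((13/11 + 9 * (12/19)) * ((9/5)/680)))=27964505432600/5133818403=5447.12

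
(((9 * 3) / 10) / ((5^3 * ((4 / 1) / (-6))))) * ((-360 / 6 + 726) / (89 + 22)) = -243 / 1250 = -0.19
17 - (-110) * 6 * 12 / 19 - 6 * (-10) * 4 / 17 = 144691 / 323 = 447.96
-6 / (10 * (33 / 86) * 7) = -86 / 385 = -0.22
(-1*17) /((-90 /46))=391 /45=8.69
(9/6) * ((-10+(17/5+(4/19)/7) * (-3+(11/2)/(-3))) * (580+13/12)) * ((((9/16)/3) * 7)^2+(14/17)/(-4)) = -36701543969/1044480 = -35138.58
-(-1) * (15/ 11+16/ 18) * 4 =892/ 99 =9.01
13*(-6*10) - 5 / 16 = -12485 / 16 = -780.31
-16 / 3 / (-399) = 16 / 1197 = 0.01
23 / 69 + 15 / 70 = 23 / 42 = 0.55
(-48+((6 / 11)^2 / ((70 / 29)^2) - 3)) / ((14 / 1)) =-3775953 / 1037575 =-3.64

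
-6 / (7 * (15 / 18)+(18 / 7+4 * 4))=-252 / 1025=-0.25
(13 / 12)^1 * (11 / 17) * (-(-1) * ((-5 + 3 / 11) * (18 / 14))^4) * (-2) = -103938277248 / 54327427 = -1913.18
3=3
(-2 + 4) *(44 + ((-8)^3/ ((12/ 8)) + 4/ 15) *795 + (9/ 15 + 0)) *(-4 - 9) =35243442/ 5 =7048688.40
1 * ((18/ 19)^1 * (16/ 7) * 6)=1728/ 133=12.99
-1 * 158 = -158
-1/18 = -0.06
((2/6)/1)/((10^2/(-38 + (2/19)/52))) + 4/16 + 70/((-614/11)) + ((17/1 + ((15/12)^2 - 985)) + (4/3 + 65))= -82007689319/90994800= -901.23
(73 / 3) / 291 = 73 / 873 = 0.08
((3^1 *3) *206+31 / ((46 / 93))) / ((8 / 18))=793503 / 184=4312.52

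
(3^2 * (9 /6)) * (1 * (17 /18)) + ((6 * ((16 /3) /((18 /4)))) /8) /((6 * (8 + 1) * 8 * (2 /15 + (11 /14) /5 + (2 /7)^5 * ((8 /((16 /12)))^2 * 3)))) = 1033668611 /81045684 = 12.75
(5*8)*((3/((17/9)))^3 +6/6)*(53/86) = 606320/4913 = 123.41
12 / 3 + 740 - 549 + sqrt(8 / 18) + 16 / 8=593 / 3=197.67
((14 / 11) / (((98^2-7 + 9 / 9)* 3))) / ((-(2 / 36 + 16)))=-42 / 15256021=-0.00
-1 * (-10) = 10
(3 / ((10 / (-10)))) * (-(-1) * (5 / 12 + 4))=-53 / 4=-13.25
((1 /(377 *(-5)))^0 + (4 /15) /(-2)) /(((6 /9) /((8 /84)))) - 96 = -95.88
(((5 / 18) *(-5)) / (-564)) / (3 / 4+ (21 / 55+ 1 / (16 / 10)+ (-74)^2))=1375 / 3058560297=0.00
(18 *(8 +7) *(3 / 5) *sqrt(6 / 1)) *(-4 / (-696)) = 2.28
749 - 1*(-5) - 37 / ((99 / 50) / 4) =67246 / 99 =679.25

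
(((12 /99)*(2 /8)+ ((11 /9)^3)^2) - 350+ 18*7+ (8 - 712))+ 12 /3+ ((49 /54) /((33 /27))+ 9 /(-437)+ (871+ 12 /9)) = -243104507665 /5109273774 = -47.58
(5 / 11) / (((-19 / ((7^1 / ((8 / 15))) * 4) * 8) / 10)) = -2625 / 1672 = -1.57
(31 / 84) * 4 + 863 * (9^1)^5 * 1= 1070145058 / 21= 50959288.48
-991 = -991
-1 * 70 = -70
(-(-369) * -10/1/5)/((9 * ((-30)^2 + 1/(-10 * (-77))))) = -63140/693001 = -0.09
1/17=0.06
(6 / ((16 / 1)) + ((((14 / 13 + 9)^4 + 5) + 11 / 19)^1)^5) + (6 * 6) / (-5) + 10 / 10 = 220002935163518235082595412468395251686173186994333 / 1882326871920742904384628691960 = 116878177985646724598.51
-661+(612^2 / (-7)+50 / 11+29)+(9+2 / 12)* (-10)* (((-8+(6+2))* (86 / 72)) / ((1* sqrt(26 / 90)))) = -4168298 / 77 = -54133.74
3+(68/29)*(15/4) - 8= 110/29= 3.79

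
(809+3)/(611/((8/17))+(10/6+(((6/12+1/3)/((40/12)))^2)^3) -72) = 344064/520351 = 0.66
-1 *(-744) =744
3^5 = 243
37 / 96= 0.39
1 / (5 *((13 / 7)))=7 / 65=0.11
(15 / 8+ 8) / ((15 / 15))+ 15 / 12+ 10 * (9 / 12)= 149 / 8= 18.62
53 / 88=0.60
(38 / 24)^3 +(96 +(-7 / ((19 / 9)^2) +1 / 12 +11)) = 68295763 / 623808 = 109.48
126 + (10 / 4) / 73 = 18401 / 146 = 126.03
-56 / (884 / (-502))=7028 / 221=31.80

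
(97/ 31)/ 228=97/ 7068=0.01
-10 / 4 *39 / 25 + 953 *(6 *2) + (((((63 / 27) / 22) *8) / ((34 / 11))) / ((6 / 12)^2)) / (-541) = 3154230151 / 275910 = 11432.10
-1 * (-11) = 11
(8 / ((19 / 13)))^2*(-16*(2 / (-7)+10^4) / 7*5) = -60567869440 / 17689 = -3424041.46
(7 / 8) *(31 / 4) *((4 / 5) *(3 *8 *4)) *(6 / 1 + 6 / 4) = 3906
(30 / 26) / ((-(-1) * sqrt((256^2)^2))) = 15 / 851968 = 0.00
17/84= 0.20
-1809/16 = -113.06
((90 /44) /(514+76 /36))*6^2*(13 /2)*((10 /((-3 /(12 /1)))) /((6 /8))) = -505440 /10219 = -49.46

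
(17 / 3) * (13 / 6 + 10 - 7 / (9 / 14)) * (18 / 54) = 391 / 162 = 2.41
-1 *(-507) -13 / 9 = 4550 / 9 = 505.56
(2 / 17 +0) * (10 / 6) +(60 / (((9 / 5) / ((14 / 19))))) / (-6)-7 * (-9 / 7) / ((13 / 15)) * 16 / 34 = 37390 / 37791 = 0.99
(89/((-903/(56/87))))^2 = 506944/125955729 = 0.00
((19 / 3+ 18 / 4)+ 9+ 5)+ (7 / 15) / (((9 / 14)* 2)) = 6803 / 270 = 25.20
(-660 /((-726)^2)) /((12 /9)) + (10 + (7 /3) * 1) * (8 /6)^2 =3151673 /143748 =21.92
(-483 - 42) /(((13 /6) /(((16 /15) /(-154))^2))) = -128 /11011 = -0.01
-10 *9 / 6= -15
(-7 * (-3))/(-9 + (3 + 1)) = -21/5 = -4.20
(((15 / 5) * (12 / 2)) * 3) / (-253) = -54 / 253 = -0.21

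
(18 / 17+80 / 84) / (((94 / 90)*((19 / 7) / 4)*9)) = 14360 / 45543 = 0.32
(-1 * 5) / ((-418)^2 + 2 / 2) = -1 / 34945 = -0.00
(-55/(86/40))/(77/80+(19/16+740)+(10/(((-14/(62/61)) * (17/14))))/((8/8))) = -22814000/661331013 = -0.03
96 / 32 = 3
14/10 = 7/5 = 1.40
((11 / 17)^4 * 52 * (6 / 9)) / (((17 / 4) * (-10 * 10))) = -1522664 / 106489275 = -0.01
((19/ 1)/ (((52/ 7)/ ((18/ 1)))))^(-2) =676/ 1432809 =0.00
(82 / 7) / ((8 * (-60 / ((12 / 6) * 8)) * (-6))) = 41 / 630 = 0.07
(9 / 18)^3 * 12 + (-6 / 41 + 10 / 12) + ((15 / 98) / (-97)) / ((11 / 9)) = 28111649 / 12861618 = 2.19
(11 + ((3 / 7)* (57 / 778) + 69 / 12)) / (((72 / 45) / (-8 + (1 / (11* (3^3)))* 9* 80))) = -21020045 / 359436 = -58.48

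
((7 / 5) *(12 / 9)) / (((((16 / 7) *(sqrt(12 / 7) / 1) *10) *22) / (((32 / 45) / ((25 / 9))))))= 49 *sqrt(21) / 309375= 0.00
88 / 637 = 0.14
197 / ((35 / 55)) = 2167 / 7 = 309.57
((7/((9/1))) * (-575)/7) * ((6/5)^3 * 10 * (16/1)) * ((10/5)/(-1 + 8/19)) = 671232/11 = 61021.09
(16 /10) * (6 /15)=0.64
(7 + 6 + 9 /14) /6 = 191 /84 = 2.27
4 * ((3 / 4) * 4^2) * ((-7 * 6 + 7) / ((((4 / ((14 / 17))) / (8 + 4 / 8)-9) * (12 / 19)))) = 18620 / 59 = 315.59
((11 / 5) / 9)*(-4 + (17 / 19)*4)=-88 / 855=-0.10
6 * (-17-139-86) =-1452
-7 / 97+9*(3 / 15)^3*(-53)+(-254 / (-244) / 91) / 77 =-40299697101 / 10365104750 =-3.89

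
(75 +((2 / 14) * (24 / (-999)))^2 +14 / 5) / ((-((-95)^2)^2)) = -2113655549 / 2212834697128125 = -0.00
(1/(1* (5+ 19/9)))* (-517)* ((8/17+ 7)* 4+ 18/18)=-2442825/1088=-2245.24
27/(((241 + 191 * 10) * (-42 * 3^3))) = -1/90342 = -0.00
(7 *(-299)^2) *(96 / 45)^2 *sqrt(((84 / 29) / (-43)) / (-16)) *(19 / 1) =6087850496 *sqrt(26187) / 280575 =3511218.70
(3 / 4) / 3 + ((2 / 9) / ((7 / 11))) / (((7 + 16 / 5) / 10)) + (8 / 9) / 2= 13325 / 12852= 1.04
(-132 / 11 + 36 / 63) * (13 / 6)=-520 / 21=-24.76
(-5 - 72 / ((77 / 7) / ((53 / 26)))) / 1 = -2623 / 143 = -18.34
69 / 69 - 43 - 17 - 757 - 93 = -909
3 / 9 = 0.33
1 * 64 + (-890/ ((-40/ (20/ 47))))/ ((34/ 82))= 69381/ 799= 86.83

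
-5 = -5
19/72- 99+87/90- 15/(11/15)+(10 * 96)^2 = 3649067833/3960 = 921481.78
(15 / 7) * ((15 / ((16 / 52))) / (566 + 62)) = 2925 / 17584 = 0.17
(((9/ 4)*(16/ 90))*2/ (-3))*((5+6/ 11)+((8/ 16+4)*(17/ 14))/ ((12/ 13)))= -2825/ 924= -3.06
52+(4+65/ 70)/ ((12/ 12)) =797/ 14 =56.93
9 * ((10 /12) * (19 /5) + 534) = 9669 /2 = 4834.50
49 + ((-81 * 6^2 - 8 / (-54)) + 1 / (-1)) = -77432 / 27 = -2867.85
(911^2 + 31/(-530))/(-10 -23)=-439858099/17490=-25149.12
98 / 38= 49 / 19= 2.58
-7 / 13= -0.54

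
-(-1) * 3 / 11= 3 / 11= 0.27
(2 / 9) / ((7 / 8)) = 16 / 63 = 0.25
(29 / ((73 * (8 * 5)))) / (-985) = -0.00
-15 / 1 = -15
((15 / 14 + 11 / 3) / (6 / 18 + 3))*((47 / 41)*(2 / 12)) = 9353 / 34440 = 0.27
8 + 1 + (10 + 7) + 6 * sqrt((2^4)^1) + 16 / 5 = 266 / 5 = 53.20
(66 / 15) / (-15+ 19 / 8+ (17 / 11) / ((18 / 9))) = -1936 / 5215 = -0.37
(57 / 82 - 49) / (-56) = 3961 / 4592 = 0.86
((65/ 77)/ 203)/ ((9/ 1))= 65/ 140679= 0.00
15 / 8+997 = 7991 / 8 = 998.88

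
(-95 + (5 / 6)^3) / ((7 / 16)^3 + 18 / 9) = -2088448 / 46089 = -45.31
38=38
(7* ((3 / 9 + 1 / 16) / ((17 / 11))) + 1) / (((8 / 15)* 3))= 11395 / 6528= 1.75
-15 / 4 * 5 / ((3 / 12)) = -75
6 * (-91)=-546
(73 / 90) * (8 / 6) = 146 / 135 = 1.08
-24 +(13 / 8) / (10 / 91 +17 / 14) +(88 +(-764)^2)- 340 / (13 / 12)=7311762579 / 12532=583447.38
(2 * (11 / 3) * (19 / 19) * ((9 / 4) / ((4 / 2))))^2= 1089 / 16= 68.06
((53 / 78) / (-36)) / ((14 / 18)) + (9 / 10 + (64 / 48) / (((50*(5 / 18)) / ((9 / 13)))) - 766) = -208860781 / 273000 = -765.06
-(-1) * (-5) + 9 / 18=-9 / 2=-4.50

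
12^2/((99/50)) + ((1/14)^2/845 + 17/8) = 272734757/3643640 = 74.85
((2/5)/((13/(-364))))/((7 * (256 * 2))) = -0.00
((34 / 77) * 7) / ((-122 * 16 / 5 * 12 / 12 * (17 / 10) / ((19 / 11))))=-475 / 59048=-0.01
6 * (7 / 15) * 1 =14 / 5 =2.80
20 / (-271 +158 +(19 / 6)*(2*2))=-60 / 301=-0.20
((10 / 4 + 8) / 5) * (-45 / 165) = -63 / 110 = -0.57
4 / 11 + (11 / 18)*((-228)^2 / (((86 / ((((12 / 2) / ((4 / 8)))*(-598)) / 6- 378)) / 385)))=-105880996588 / 473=-223849887.08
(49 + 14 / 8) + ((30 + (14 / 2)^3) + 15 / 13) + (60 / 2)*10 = 724.90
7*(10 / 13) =70 / 13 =5.38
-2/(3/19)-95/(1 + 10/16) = -2774/39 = -71.13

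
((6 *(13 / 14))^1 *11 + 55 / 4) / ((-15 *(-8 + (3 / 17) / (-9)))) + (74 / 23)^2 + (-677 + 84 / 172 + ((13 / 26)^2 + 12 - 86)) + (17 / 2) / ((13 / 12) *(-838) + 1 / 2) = -739.30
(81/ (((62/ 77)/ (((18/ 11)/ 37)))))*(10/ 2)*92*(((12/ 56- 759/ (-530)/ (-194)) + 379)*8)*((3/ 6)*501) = 9170752156842636/ 5896727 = 1555227528.23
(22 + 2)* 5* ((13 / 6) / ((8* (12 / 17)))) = 1105 / 24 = 46.04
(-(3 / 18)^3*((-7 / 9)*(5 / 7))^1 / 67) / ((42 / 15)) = 25 / 1823472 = 0.00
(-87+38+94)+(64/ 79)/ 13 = 46279/ 1027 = 45.06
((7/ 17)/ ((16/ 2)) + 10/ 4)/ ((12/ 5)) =1735/ 1632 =1.06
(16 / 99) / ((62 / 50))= 0.13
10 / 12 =5 / 6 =0.83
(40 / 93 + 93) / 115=8689 / 10695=0.81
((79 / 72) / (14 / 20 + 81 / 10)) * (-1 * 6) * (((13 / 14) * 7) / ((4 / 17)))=-87295 / 4224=-20.67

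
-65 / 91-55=-390 / 7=-55.71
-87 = -87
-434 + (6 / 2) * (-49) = -581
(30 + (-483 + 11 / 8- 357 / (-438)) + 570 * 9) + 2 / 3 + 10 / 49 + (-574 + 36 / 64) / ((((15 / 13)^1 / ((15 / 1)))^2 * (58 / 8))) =-21626998681 / 2489592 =-8686.97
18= 18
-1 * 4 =-4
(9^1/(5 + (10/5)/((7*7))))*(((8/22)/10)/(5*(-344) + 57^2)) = 0.00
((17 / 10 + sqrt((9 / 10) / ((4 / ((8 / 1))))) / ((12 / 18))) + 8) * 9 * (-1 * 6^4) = -565704 / 5 - 52488 * sqrt(5) / 5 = -136614.15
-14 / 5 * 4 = -56 / 5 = -11.20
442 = 442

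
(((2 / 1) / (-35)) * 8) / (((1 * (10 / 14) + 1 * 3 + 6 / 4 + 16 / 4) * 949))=-32 / 612105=-0.00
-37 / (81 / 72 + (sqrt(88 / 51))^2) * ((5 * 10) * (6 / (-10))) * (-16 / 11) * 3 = -21738240 / 12793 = -1699.23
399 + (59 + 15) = 473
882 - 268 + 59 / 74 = 45495 / 74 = 614.80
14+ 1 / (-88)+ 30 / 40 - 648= -55727 / 88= -633.26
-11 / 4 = -2.75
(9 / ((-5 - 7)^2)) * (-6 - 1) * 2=-0.88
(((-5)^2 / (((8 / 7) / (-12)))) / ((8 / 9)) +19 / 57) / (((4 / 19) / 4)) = -269021 / 48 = -5604.60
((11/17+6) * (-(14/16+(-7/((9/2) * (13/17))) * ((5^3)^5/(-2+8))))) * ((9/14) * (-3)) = -468994140585337/3536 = -132634089532.05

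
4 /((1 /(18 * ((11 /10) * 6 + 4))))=763.20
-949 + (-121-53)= -1123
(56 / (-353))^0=1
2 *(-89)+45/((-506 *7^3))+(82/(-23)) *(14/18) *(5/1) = -299697341/1562022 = -191.86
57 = 57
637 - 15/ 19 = 636.21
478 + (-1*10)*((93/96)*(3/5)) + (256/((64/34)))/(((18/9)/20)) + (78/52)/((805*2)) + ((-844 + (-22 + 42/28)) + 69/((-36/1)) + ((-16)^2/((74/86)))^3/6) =2864081867967731/652410640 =4389998.71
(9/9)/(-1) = -1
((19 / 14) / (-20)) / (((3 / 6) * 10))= -19 / 1400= -0.01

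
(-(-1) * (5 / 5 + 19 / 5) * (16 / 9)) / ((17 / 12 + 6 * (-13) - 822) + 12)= -512 / 53195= -0.01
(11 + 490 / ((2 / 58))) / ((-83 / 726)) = -10324446 / 83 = -124390.92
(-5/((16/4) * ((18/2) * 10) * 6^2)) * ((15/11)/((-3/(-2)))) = -5/14256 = -0.00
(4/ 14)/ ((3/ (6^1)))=4/ 7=0.57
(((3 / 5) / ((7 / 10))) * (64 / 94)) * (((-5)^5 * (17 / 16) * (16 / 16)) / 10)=-193.77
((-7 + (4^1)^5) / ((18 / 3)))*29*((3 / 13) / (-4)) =-29493 / 104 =-283.59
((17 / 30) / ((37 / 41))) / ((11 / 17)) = 11849 / 12210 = 0.97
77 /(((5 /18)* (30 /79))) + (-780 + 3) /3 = 11774 /25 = 470.96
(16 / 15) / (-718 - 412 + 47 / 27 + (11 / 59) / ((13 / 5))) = -27612 / 29204545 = -0.00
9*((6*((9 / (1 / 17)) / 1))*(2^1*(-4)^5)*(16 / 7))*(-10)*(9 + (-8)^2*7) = 1237232517120 / 7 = 176747502445.71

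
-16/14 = -8/7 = -1.14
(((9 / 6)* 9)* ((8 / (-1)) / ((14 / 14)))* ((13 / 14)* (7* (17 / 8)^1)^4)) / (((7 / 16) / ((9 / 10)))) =-12928299111 / 1280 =-10100233.68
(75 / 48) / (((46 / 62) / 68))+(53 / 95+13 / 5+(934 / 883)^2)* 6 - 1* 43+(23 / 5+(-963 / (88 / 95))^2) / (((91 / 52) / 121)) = 74728169.15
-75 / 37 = -2.03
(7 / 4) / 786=7 / 3144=0.00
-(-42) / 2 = 21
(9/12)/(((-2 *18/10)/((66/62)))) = -55/248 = -0.22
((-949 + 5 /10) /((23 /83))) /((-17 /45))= 9060.48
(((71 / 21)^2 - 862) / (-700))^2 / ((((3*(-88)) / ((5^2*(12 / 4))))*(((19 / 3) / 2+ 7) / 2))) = -140700760201 / 1705157546400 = -0.08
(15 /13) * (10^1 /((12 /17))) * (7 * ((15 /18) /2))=14875 /312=47.68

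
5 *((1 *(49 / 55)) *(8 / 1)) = 392 / 11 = 35.64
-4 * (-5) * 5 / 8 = 25 / 2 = 12.50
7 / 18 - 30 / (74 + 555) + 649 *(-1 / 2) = -324.16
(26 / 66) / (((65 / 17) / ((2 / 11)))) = 34 / 1815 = 0.02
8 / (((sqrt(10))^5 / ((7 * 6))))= 42 * sqrt(10) / 125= 1.06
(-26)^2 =676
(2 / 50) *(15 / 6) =1 / 10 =0.10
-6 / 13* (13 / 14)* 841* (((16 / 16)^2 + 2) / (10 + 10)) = -7569 / 140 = -54.06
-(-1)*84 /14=6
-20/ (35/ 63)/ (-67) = 36/ 67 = 0.54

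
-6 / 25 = -0.24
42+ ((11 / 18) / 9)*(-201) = 1531 / 54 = 28.35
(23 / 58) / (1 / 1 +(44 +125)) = 23 / 9860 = 0.00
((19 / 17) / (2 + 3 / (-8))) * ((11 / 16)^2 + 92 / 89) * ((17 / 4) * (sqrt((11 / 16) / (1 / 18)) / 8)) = 1956297 * sqrt(22) / 4739072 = 1.94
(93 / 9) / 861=31 / 2583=0.01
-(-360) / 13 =360 / 13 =27.69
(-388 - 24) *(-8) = 3296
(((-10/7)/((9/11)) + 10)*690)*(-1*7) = -119600/3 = -39866.67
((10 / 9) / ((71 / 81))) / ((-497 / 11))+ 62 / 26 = 1081027 / 458731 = 2.36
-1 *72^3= -373248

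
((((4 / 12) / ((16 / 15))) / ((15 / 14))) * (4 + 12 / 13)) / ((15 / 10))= 0.96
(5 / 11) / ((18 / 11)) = 5 / 18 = 0.28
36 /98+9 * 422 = 186120 /49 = 3798.37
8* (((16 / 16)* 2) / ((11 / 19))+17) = 1800 / 11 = 163.64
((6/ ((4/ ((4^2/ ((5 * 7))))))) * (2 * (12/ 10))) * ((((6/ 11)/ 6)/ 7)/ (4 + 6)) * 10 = 288/ 13475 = 0.02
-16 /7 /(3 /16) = -256 /21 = -12.19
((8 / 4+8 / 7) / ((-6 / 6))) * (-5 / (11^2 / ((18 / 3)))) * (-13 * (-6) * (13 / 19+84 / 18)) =475800 / 1463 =325.22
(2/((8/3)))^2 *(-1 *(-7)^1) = 63/16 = 3.94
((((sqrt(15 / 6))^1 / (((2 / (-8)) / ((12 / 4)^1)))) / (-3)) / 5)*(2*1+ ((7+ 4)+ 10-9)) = 28*sqrt(10) / 5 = 17.71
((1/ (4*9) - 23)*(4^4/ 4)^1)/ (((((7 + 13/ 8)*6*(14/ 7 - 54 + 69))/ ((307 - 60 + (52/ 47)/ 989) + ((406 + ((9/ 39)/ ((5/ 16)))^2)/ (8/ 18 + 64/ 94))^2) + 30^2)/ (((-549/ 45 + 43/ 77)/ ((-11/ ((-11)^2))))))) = -13500222550715086824316359136/ 64535680378947325717409625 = -209.19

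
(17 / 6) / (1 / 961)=16337 / 6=2722.83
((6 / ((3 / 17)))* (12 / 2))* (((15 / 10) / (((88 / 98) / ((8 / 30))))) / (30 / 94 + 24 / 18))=704718 / 12815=54.99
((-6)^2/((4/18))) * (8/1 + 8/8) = 1458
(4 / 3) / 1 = 4 / 3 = 1.33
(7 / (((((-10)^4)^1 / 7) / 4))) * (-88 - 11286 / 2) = -280819 / 2500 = -112.33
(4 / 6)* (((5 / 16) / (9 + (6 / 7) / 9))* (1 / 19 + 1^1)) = 175 / 7258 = 0.02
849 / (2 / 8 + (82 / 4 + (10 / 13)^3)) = 2487004 / 62117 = 40.04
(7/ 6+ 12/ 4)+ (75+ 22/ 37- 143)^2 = 37354441/ 8214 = 4547.66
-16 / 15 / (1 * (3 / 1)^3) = -16 / 405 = -0.04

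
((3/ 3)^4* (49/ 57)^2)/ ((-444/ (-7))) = 16807/ 1442556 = 0.01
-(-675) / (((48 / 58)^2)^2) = 17682025 / 12288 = 1438.97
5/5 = 1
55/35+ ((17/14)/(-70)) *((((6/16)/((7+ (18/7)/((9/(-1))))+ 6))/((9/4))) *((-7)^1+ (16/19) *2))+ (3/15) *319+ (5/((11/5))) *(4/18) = 3087984997/46874520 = 65.88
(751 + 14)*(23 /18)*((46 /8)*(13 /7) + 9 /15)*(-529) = -5832121.09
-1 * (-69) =69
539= 539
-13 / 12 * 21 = -91 / 4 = -22.75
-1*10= -10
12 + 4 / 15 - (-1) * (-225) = -3191 / 15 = -212.73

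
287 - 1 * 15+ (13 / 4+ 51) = 1305 / 4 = 326.25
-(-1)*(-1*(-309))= 309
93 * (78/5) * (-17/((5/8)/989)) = -975692016/25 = -39027680.64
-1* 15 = -15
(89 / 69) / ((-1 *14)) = -0.09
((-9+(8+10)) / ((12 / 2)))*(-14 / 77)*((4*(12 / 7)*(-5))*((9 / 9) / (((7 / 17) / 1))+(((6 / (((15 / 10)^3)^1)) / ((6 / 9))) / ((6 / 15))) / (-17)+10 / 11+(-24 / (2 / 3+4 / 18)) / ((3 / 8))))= -65082480 / 100793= -645.70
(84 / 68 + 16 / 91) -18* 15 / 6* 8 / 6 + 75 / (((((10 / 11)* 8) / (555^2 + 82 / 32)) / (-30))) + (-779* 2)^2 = -92868721.74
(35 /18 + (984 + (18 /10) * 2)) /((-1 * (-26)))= 89059 /2340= 38.06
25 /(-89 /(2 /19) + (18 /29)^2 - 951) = -8410 /604213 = -0.01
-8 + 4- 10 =-14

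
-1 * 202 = -202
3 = 3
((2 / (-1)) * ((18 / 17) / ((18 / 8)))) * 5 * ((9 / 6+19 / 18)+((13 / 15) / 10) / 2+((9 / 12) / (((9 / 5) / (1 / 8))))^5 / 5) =-529765776649 / 43316674560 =-12.23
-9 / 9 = -1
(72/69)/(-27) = -8/207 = -0.04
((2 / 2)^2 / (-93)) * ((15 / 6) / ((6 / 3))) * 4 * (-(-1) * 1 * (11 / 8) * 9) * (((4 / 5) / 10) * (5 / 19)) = -33 / 2356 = -0.01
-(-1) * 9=9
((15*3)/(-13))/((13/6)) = -270/169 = -1.60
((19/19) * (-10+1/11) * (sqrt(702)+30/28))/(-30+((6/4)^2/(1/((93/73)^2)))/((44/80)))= 580861/1278074+580861 * sqrt(78)/456455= 11.69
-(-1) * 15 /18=5 /6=0.83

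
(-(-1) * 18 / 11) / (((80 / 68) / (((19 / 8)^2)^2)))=19939113 / 450560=44.25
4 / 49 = 0.08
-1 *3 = -3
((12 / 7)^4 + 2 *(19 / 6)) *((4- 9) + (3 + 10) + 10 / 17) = 15742742 / 122451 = 128.56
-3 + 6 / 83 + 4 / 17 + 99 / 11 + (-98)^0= 10311 / 1411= 7.31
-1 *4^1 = -4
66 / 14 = 33 / 7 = 4.71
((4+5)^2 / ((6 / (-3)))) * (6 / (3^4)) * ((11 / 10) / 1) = -33 / 10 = -3.30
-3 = -3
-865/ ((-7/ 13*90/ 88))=98956/ 63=1570.73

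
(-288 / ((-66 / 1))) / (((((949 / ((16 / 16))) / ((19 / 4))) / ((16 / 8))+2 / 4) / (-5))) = -1824 / 8393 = -0.22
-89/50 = -1.78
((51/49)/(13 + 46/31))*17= 26877/22001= 1.22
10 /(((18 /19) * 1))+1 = 104 /9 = 11.56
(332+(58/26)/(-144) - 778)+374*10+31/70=3294.43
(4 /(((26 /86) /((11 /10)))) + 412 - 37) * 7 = 177247 /65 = 2726.88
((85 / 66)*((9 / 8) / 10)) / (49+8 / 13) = 0.00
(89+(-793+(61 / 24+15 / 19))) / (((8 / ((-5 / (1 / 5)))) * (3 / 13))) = 9488.22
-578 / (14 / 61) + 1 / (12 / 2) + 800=-72167 / 42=-1718.26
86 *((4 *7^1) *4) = 9632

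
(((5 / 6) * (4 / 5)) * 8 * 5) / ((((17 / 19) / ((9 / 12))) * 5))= 76 / 17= 4.47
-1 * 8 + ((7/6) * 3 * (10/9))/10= -137/18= -7.61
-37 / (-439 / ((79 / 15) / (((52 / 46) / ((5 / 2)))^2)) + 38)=-7731335 / 4379122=-1.77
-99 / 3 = -33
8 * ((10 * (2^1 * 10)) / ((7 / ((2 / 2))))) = 1600 / 7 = 228.57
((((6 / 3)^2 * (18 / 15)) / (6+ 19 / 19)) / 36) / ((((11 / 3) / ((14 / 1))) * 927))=4 / 50985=0.00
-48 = -48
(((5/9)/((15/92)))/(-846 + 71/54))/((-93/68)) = 12512/4242009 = 0.00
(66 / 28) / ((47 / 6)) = 99 / 329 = 0.30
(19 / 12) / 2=19 / 24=0.79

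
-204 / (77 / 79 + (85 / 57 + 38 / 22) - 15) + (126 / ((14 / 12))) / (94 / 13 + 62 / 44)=20751476922 / 661355737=31.38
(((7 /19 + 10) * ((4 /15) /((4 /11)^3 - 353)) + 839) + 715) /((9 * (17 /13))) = 2704771842266 /20484713295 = 132.04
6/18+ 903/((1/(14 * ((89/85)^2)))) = 300419071/21675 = 13860.16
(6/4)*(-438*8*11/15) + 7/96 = -1850077/480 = -3854.33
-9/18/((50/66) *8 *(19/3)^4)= -2673/52128400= -0.00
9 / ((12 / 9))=27 / 4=6.75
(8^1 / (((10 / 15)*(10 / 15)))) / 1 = 18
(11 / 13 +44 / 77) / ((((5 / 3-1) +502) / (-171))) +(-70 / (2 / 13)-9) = -63739969 / 137228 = -464.48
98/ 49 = 2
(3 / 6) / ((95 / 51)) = 0.27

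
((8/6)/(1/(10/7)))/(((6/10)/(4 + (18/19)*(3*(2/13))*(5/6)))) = 30800/2223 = 13.86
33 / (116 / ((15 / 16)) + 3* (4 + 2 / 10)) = 99 / 409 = 0.24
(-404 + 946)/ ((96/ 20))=1355/ 12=112.92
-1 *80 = -80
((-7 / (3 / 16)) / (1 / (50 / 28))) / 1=-200 / 3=-66.67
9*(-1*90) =-810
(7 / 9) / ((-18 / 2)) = -7 / 81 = -0.09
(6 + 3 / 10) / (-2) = -63 / 20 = -3.15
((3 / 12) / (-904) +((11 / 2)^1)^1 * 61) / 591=404389 / 712352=0.57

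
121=121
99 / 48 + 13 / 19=835 / 304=2.75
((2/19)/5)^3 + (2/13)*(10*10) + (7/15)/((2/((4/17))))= 8776438754/568439625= 15.44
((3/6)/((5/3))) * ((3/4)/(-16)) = -9/640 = -0.01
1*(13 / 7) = 13 / 7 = 1.86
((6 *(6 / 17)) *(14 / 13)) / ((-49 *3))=-24 / 1547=-0.02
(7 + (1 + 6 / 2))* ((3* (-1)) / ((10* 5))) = -0.66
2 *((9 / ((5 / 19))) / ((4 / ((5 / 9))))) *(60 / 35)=114 / 7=16.29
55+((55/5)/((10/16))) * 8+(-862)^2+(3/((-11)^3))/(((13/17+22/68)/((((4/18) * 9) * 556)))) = 183011085033/246235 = 743237.50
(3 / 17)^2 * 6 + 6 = 1788 / 289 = 6.19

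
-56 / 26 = -2.15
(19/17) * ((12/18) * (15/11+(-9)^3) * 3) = -304152/187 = -1626.48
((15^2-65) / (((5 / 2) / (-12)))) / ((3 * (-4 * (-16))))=-4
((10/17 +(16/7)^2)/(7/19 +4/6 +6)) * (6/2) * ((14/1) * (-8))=-13247712/47719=-277.62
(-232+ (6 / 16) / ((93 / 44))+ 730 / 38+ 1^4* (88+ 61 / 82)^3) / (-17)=-41099.31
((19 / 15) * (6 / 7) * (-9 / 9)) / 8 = -19 / 140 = -0.14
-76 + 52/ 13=-72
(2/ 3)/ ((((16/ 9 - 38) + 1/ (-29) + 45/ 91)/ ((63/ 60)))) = -166257/ 8493880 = -0.02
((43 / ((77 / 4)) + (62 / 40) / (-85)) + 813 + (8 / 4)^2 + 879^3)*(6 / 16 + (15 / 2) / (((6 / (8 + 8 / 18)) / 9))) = 9690212335445017 / 149600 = 64774146627.31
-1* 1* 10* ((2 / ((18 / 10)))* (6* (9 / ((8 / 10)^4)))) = -1464.84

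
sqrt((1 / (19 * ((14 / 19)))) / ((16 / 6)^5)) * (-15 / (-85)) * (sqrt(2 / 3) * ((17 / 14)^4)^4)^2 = 1253600256049659130152762157405209483897 * sqrt(21) / 4250158744540782709619597196611777724416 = 1.35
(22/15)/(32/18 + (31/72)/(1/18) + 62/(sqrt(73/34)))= 0.03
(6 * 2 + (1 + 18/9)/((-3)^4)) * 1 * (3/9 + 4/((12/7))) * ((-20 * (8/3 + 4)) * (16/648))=-2080000/19683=-105.67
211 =211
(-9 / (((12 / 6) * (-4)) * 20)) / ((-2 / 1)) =-9 / 320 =-0.03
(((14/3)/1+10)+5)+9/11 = 676/33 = 20.48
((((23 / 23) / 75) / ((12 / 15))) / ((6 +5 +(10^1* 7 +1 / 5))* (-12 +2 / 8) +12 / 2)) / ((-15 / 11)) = 11 / 853290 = 0.00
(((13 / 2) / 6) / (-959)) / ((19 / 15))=-0.00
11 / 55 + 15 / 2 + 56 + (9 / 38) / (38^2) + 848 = 250134057 / 274360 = 911.70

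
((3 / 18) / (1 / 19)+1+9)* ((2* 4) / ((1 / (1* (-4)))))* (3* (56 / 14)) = -5056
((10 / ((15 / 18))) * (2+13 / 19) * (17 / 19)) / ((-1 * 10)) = -5202 / 1805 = -2.88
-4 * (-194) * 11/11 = 776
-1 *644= -644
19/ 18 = 1.06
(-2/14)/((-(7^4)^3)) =1/96889010407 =0.00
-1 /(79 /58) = -58 /79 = -0.73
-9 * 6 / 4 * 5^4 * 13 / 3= -73125 / 2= -36562.50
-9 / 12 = -3 / 4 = -0.75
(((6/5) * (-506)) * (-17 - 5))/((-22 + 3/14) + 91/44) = -20571936/30365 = -677.49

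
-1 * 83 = -83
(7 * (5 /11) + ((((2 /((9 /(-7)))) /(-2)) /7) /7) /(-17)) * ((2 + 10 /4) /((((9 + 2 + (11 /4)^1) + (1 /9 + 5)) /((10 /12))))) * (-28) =-2248440 /126973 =-17.71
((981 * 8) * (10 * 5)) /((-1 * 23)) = -392400 /23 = -17060.87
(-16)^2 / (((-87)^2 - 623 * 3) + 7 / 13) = 3328 / 74107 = 0.04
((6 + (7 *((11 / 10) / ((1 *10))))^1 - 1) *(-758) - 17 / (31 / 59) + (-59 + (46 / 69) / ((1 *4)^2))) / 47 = -83048501 / 874200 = -95.00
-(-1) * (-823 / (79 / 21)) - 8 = -17915 / 79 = -226.77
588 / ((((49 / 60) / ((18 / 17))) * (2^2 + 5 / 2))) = 25920 / 221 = 117.29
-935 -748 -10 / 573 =-964369 / 573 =-1683.02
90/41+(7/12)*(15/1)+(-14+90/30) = -9/164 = -0.05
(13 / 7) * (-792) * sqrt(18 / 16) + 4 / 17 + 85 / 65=341 / 221 -7722 * sqrt(2) / 7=-1558.54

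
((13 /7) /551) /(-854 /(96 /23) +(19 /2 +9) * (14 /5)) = -240 /10880597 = -0.00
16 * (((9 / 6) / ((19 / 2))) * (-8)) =-384 / 19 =-20.21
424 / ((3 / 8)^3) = 217088 / 27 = 8040.30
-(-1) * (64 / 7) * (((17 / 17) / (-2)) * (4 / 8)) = -16 / 7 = -2.29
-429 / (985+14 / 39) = -16731 / 38429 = -0.44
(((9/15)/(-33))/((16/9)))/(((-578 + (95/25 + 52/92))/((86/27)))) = 989/17415552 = 0.00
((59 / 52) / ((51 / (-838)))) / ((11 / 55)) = -123605 / 1326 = -93.22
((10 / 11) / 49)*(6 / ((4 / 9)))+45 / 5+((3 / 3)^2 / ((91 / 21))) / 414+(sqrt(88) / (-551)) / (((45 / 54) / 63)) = 8945423 / 966966 - 756*sqrt(22) / 2755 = 7.96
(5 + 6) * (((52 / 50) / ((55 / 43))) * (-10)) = -2236 / 25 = -89.44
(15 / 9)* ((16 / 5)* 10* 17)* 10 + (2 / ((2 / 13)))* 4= 27356 / 3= 9118.67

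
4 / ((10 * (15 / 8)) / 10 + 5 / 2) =32 / 35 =0.91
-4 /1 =-4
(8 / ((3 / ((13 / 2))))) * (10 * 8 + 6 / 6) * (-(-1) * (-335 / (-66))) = 7126.36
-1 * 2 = -2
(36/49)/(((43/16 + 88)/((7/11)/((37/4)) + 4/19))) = 1244160/549808567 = 0.00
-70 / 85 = -14 / 17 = -0.82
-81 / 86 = -0.94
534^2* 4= 1140624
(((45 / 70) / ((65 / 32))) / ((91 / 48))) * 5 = 6912 / 8281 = 0.83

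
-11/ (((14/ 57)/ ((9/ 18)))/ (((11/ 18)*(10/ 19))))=-7.20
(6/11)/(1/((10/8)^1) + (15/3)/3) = 90/407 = 0.22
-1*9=-9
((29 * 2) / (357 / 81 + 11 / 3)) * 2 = 1566 / 109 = 14.37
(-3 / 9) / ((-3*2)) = 1 / 18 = 0.06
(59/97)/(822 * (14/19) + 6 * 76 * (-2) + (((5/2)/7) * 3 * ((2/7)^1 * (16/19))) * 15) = -0.00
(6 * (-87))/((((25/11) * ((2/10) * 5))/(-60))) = 68904/5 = 13780.80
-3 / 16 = -0.19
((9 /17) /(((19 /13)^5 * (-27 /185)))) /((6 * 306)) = -68689205 /231852005964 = -0.00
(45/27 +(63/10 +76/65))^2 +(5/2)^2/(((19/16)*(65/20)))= 245884411/2889900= 85.08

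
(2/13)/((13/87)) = 174/169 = 1.03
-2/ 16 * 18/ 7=-9/ 28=-0.32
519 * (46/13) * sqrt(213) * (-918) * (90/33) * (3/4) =-493117470 * sqrt(213)/143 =-50327360.43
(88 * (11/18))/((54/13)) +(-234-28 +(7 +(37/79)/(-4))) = -18595795/76788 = -242.17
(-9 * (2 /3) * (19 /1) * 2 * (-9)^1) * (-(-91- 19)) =225720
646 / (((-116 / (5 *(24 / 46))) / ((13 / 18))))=-20995 / 2001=-10.49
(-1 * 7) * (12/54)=-14/9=-1.56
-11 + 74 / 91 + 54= 3987 / 91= 43.81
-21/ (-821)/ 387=7/ 105909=0.00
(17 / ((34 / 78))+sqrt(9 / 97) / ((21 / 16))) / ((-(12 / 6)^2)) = -39 / 4 - 4 *sqrt(97) / 679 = -9.81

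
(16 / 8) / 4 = 1 / 2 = 0.50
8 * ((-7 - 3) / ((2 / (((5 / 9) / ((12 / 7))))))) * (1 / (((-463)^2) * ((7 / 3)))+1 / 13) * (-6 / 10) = 15006220 / 25081173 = 0.60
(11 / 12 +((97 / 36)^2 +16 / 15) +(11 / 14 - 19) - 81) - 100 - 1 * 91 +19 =-11883001 / 45360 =-261.97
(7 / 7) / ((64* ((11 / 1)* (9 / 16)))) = 1 / 396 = 0.00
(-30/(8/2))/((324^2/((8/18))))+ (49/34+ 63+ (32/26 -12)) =1867758131/34799544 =53.67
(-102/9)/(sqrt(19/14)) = -34 * sqrt(266)/57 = -9.73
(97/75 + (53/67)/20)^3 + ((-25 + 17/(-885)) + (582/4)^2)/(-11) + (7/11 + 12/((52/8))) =-11942796873165558343/6228500967000000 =-1917.44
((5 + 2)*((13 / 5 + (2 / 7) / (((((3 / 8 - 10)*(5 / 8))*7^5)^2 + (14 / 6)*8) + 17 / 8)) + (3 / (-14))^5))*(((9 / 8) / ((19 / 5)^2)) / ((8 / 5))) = 197566673048346139643475 / 222973077989893387147264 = 0.89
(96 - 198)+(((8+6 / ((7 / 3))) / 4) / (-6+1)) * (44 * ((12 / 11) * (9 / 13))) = -54402 / 455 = -119.56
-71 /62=-1.15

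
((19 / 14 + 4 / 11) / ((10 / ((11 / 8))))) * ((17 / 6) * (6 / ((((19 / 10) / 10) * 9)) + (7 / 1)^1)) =539699 / 76608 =7.04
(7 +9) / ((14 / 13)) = 104 / 7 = 14.86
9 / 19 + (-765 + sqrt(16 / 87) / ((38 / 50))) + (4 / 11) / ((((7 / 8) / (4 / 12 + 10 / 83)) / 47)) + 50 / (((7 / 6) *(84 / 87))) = -710.71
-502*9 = -4518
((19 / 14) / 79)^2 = 361 / 1223236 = 0.00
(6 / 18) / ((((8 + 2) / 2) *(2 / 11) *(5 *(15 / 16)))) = 88 / 1125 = 0.08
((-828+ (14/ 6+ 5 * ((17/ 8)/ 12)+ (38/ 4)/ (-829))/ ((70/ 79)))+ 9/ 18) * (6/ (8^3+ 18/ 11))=-50487123819/ 5245912000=-9.62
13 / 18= 0.72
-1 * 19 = -19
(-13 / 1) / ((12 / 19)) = -20.58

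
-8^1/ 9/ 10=-4/ 45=-0.09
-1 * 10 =-10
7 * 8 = 56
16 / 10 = 8 / 5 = 1.60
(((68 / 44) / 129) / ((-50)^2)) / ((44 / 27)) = 153 / 52030000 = 0.00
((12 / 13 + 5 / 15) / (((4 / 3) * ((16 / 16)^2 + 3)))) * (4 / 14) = 7 / 104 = 0.07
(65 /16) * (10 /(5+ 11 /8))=325 /51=6.37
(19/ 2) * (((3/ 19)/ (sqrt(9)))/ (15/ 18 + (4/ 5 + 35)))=15/ 1099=0.01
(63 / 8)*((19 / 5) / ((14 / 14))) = 1197 / 40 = 29.92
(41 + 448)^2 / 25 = 239121 / 25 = 9564.84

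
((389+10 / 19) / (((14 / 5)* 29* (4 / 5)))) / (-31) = -185025 / 956536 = -0.19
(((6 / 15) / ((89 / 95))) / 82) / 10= 19 / 36490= 0.00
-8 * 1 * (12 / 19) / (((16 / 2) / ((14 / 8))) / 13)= -273 / 19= -14.37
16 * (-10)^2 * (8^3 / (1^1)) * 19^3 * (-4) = -22475571200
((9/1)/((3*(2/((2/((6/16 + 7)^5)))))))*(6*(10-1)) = 5308416/714924299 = 0.01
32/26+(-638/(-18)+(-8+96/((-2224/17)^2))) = 518677079/18084456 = 28.68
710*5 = 3550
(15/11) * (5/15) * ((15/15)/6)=5/66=0.08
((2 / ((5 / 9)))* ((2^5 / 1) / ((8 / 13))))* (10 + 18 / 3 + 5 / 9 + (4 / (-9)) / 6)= 9256 / 3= 3085.33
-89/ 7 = -12.71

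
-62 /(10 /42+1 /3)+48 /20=-106.10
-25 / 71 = -0.35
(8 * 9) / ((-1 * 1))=-72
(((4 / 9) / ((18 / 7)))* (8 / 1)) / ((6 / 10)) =560 / 243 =2.30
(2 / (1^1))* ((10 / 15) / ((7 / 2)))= 8 / 21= 0.38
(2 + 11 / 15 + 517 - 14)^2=57547396 / 225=255766.20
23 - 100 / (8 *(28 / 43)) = 3.80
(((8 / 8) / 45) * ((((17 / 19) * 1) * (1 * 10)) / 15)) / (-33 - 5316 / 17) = -578 / 15074505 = -0.00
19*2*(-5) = -190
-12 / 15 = -4 / 5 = -0.80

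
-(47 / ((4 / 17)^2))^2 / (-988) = 184497889 / 252928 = 729.45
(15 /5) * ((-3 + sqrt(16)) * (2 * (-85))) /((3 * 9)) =-170 /9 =-18.89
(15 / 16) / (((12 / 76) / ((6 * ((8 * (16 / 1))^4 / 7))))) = 1366144731.43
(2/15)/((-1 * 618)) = -1/4635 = -0.00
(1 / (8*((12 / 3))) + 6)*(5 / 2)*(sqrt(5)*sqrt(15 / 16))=4825*sqrt(3) / 256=32.65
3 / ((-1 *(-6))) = 1 / 2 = 0.50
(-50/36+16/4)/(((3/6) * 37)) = 47/333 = 0.14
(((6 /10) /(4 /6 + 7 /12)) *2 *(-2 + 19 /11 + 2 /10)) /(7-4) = -32 /1375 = -0.02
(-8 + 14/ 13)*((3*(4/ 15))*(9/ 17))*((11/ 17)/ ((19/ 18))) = -128304/ 71383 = -1.80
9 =9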